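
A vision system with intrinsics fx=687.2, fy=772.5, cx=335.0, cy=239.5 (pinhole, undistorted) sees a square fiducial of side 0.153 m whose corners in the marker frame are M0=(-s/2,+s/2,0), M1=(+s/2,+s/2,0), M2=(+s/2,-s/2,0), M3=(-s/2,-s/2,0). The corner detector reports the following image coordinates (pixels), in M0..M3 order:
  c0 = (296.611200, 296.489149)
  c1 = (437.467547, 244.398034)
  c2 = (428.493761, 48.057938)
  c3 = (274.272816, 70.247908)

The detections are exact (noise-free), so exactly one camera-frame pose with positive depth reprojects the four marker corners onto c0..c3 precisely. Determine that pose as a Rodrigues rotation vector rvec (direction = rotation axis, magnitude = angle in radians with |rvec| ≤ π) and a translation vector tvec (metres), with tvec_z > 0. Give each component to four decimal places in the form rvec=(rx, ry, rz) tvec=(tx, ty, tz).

Intrinsics K: fx=687.2, fy=772.5, cx=335.0, cy=239.5
Marker side s = 0.153 m; corners in marker frame (Z=0):
  M0 = (-0.0765, +0.0765, 0)
  M1 = (+0.0765, +0.0765, 0)
  M2 = (+0.0765, -0.0765, 0)
  M3 = (-0.0765, -0.0765, 0)
Detected image corners:
  c0 = (296.611200, 296.489149) px
  c1 = (437.467547, 244.398034) px
  c2 = (428.493761, 48.057938) px
  c3 = (274.272816, 70.247908) px
Planar DLT: solve 8×8 A·h = b for H (H[2,2]=1):
  H  [+1325.55048 +273.11789 +365.20245]
  H  [-79.89833 +1453.33681 +167.28172]
  H  [+1.01017 +0.48486 +1.00000]
B = K⁻¹H; ‖b₁‖=1.804845, ‖b₂‖=1.804845; λ = 2/(‖b₁‖+‖b₂‖) = 0.554064, sign → tz>0 ⇒ λ=+0.554064
r₁ = λ·B[:,0] = (+0.79590,-0.23083,+0.55970); r₂ = λ·B[:,1] = (+0.08925,+0.95910,+0.26864)
r₃ = r₁×r₂ = (-0.59882,-0.16386,+0.78394); SVD([r₁ r₂ r₃]) → R = UVᵀ:
  R  [+0.79590 +0.08925 -0.59882]
  R  [-0.23083 +0.95910 -0.16386]
  R  [+0.55970 +0.26864 +0.78394]
t = (+0.02435, -0.05180, +0.55406) m
tr R = 2.538937; θ = arccos((tr R − 1)/2) = 0.692788 rad = 39.694°
axis k = ((R−Rᵀ)₃₂, (R−Rᵀ)₁₃, (R−Rᵀ)₂₁) / (2 sinθ) = (+0.338587, -0.906957, -0.250576)
rvec = θ·k = (+0.234569, -0.628328, -0.173596)

rvec=(0.2346, -0.6283, -0.1736) tvec=(0.0244, -0.0518, 0.5541)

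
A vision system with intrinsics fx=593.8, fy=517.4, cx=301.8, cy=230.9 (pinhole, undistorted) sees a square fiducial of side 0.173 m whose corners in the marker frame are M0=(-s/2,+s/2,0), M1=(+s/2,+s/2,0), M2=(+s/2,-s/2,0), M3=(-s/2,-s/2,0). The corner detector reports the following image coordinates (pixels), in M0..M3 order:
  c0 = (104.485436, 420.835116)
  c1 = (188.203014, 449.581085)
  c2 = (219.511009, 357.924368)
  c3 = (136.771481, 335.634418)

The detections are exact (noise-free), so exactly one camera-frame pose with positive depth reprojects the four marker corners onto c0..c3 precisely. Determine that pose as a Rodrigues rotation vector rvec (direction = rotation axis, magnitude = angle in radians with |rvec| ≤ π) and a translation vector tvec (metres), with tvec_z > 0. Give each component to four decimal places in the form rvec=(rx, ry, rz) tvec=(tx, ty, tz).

Intrinsics K: fx=593.8, fy=517.4, cx=301.8, cy=230.9
Marker side s = 0.173 m; corners in marker frame (Z=0):
  M0 = (-0.0865, +0.0865, 0)
  M1 = (+0.0865, +0.0865, 0)
  M2 = (+0.0865, -0.0865, 0)
  M3 = (-0.0865, -0.0865, 0)
Detected image corners:
  c0 = (104.485436, 420.835116) px
  c1 = (188.203014, 449.581085) px
  c2 = (219.511009, 357.924368) px
  c3 = (136.771481, 335.634418) px
Planar DLT: solve 8×8 A·h = b for H (H[2,2]=1):
  H  [+422.23429 -217.37328 +161.22189]
  H  [+5.45320 +429.86260 +389.80434]
  H  [-0.36245 -0.20640 +1.00000]
B = K⁻¹H; ‖b₁‖=0.981120, ‖b₂‖=0.981120; λ = 2/(‖b₁‖+‖b₂‖) = 1.019243, sign → tz>0 ⇒ λ=+1.019243
r₁ = λ·B[:,0] = (+0.91252,+0.17561,-0.36943); r₂ = λ·B[:,1] = (-0.26619,+0.94068,-0.21037)
r₃ = r₁×r₂ = (+0.31057,+0.29031,+0.90513); SVD([r₁ r₂ r₃]) → R = UVᵀ:
  R  [+0.91252 -0.26619 +0.31057]
  R  [+0.17561 +0.94068 +0.29031]
  R  [-0.36943 -0.21037 +0.90513]
t = (-0.24130, +0.31303, +1.01924) m
tr R = 2.758334; θ = arccos((tr R − 1)/2) = 0.496685 rad = 28.458°
axis k = ((R−Rᵀ)₃₂, (R−Rᵀ)₁₃, (R−Rᵀ)₂₁) / (2 sinθ) = (-0.525355, +0.713512, +0.463576)
rvec = θ·k = (-0.260936, +0.354391, +0.230251)

rvec=(-0.2609, 0.3544, 0.2303) tvec=(-0.2413, 0.3130, 1.0192)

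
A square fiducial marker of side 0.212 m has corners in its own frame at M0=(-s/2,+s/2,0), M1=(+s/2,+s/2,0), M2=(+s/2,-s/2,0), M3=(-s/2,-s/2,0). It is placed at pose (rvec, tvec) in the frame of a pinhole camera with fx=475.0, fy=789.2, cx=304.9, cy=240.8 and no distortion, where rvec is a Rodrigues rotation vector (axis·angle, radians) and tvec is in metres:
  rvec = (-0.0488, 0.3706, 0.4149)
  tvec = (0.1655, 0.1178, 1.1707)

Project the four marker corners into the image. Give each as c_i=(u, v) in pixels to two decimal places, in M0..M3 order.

c0=(317.76, 354.09) c1=(393.95, 418.45) c2=(430.31, 283.85) c3=(351.43, 227.72)

Intrinsics K: fx=475.0, fy=789.2, cx=304.9, cy=240.8
Marker side s = 0.212 m; corners in marker frame (Z=0):
  M0 = (-0.1060, +0.1060, 0)
  M1 = (+0.1060, +0.1060, 0)
  M2 = (+0.1060, -0.1060, 0)
  M3 = (-0.1060, -0.1060, 0)
rvec = (-0.0488, 0.3706, 0.4149), |rvec| = θ = 0.55845 rad = 31.997°
Rodrigues: sinθ=0.52987, 1−cosθ=0.15192; R = I + sinθ·[k]× + (1−cosθ)·[k]×²:
    [+0.84924 -0.40248 +0.34177]
    [+0.38486 +0.91498 +0.12121]
    [-0.36150 +0.02860 +0.93193]
t = (0.1655, 0.1178, 1.1707) m
M0: Pc = R·M0+t = (+0.03282, +0.17399, +1.21205); u = 475.0·(+0.03282)/1.21205 + 304.9 = 317.7614, v = 789.2·(+0.17399)/1.21205 + 240.8 = 354.0918
M1: Pc = R·M1+t = (+0.21286, +0.25558, +1.13541); u = 475.0·(+0.21286)/1.13541 + 304.9 = 393.9485, v = 789.2·(+0.25558)/1.13541 + 240.8 = 418.4501
M2: Pc = R·M2+t = (+0.29818, +0.06161, +1.12935); u = 475.0·(+0.29818)/1.12935 + 304.9 = 430.3141, v = 789.2·(+0.06161)/1.12935 + 240.8 = 283.8514
M3: Pc = R·M3+t = (+0.11814, -0.01998, +1.20599); u = 475.0·(+0.11814)/1.20599 + 304.9 = 351.4330, v = 789.2·(-0.01998)/1.20599 + 240.8 = 227.7230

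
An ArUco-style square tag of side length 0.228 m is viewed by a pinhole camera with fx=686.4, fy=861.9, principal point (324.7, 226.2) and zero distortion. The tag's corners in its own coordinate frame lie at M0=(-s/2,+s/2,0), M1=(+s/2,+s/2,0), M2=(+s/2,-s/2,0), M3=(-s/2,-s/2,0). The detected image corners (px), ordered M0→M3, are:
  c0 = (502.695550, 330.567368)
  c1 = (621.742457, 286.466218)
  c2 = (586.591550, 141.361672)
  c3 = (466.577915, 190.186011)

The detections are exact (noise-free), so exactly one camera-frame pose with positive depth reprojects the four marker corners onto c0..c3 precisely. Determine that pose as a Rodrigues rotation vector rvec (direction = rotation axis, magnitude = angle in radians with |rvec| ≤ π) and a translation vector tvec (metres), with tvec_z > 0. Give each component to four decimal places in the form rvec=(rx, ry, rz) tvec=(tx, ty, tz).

rvec=(0.1183, 0.1420, -0.3237) tvec=(0.4131, 0.0178, 1.2945)

Intrinsics K: fx=686.4, fy=861.9, cx=324.7, cy=226.2
Marker side s = 0.228 m; corners in marker frame (Z=0):
  M0 = (-0.1140, +0.1140, 0)
  M1 = (+0.1140, +0.1140, 0)
  M2 = (+0.1140, -0.1140, 0)
  M3 = (-0.1140, -0.1140, 0)
Detected image corners:
  c0 = (502.695550, 330.567368) px
  c1 = (621.742457, 286.466218) px
  c2 = (586.591550, 141.361672) px
  c3 = (466.577915, 190.186011) px
Planar DLT: solve 8×8 A·h = b for H (H[2,2]=1):
  H  [+457.94956 +195.39330 +543.71804]
  H  [-232.57503 +642.94237 +238.05176]
  H  [-0.12176 +0.07177 +1.00000]
B = K⁻¹H; ‖b₁‖=0.772474, ‖b₂‖=0.772474; λ = 2/(‖b₁‖+‖b₂‖) = 1.294542, sign → tz>0 ⇒ λ=+1.294542
r₁ = λ·B[:,0] = (+0.93825,-0.30795,-0.15763); r₂ = λ·B[:,1] = (+0.32456,+0.94129,+0.09291)
r₃ = r₁×r₂ = (+0.11976,-0.13834,+0.98312); SVD([r₁ r₂ r₃]) → R = UVᵀ:
  R  [+0.93825 +0.32456 +0.11976]
  R  [-0.30795 +0.94129 -0.13834]
  R  [-0.15763 +0.09291 +0.98312]
t = (+0.41307, +0.01780, +1.29454) m
tr R = 2.862663; θ = arccos((tr R − 1)/2) = 0.372745 rad = 21.357°
axis k = ((R−Rᵀ)₃₂, (R−Rᵀ)₁₃, (R−Rᵀ)₂₁) / (2 sinθ) = (+0.317498, +0.380851, -0.868417)
rvec = θ·k = (+0.118346, +0.141960, -0.323698)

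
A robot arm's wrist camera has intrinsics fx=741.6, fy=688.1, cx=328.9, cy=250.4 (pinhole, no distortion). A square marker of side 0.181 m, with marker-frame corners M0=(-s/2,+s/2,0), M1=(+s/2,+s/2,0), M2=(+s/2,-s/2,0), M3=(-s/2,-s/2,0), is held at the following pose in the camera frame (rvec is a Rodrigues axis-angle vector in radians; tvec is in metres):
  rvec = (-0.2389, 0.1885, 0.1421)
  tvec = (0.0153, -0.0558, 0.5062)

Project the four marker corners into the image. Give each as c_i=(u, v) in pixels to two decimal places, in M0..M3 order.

c0=(200.50, 278.55) c1=(469.42, 311.92) c2=(501.09, 71.27) c3=(249.81, 56.49)

Intrinsics K: fx=741.6, fy=688.1, cx=328.9, cy=250.4
Marker side s = 0.181 m; corners in marker frame (Z=0):
  M0 = (-0.0905, +0.0905, 0)
  M1 = (+0.0905, +0.0905, 0)
  M2 = (+0.0905, -0.0905, 0)
  M3 = (-0.0905, -0.0905, 0)
rvec = (-0.2389, 0.1885, 0.1421), |rvec| = θ = 0.33585 rad = 19.243°
Rodrigues: sinθ=0.32958, 1−cosθ=0.05587; R = I + sinθ·[k]× + (1−cosθ)·[k]×²:
    [+0.97240 -0.16175 +0.16816]
    [+0.11714 +0.96173 +0.24770]
    [-0.20179 -0.22117 +0.95413]
t = (0.0153, -0.0558, 0.5062) m
M0: Pc = R·M0+t = (-0.08734, +0.02064, +0.50445); u = 741.6·(-0.08734)/0.50445 + 328.9 = 200.4987, v = 688.1·(+0.02064)/0.50445 + 250.4 = 278.5482
M1: Pc = R·M1+t = (+0.08866, +0.04184, +0.46792); u = 741.6·(+0.08866)/0.46792 + 328.9 = 469.4213, v = 688.1·(+0.04184)/0.46792 + 250.4 = 311.9238
M2: Pc = R·M2+t = (+0.11794, -0.13224, +0.50795); u = 741.6·(+0.11794)/0.50795 + 328.9 = 501.0901, v = 688.1·(-0.13224)/0.50795 + 250.4 = 71.2670
M3: Pc = R·M3+t = (-0.05806, -0.15344, +0.54448); u = 741.6·(-0.05806)/0.54448 + 328.9 = 249.8148, v = 688.1·(-0.15344)/0.54448 + 250.4 = 56.4888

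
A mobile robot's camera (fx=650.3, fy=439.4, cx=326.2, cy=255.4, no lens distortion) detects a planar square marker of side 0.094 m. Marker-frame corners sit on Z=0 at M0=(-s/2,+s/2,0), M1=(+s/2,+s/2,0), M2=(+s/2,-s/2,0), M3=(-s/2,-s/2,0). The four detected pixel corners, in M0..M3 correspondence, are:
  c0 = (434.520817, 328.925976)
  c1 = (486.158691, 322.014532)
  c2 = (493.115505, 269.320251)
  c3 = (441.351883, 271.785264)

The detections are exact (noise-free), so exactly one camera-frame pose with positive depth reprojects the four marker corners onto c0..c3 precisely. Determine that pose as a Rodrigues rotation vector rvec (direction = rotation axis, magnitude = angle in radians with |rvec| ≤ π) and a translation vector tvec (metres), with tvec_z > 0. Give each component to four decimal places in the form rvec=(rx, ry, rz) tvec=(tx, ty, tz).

rvec=(0.1228, -0.7035, 0.0216) tvec=(0.1578, 0.0719, 0.7400)

Intrinsics K: fx=650.3, fy=439.4, cx=326.2, cy=255.4
Marker side s = 0.094 m; corners in marker frame (Z=0):
  M0 = (-0.0470, +0.0470, 0)
  M1 = (+0.0470, +0.0470, 0)
  M2 = (+0.0470, -0.0470, 0)
  M3 = (-0.0470, -0.0470, 0)
Detected image corners:
  c0 = (434.520817, 328.925976) px
  c1 = (486.158691, 322.014532) px
  c2 = (493.115505, 269.320251) px
  c3 = (441.351883, 271.785264) px
Planar DLT: solve 8×8 A·h = b for H (H[2,2]=1):
  H  [+955.11601 -7.34790 +464.82492]
  H  [+210.27671 +625.67920 +298.09898]
  H  [+0.87349 +0.14235 +1.00000]
B = K⁻¹H; ‖b₁‖=1.351266, ‖b₂‖=1.351266; λ = 2/(‖b₁‖+‖b₂‖) = 0.740046, sign → tz>0 ⇒ λ=+0.740046
r₁ = λ·B[:,0] = (+0.76267,-0.02158,+0.64642); r₂ = λ·B[:,1] = (-0.06120,+0.99255,+0.10534)
r₃ = r₁×r₂ = (-0.64388,-0.11991,+0.75567); SVD([r₁ r₂ r₃]) → R = UVᵀ:
  R  [+0.76267 -0.06120 -0.64388]
  R  [-0.02158 +0.99255 -0.11991]
  R  [+0.64642 +0.10534 +0.75567]
t = (+0.15776, +0.07191, +0.74005) m
tr R = 2.510897; θ = arccos((tr R − 1)/2) = 0.714458 rad = 40.935°
axis k = ((R−Rᵀ)₃₂, (R−Rᵀ)₁₃, (R−Rᵀ)₂₁) / (2 sinθ) = (+0.171894, -0.984651, +0.030239)
rvec = θ·k = (+0.122811, -0.703492, +0.021604)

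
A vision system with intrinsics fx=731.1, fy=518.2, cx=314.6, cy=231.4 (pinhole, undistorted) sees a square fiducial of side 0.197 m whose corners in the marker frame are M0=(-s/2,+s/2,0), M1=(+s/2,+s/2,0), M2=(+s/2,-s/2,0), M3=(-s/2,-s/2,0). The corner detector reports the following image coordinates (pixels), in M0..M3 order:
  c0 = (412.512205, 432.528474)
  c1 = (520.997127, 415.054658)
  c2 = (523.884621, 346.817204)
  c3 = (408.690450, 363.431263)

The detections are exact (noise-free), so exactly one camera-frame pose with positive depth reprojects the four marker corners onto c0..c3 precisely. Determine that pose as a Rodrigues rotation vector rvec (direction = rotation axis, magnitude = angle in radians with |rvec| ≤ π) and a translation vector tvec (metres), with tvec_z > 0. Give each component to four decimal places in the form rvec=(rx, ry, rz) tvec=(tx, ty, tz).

rvec=(0.3678, -0.1959, -0.1192) tvec=(0.2528, 0.3714, 1.2105)

Intrinsics K: fx=731.1, fy=518.2, cx=314.6, cy=231.4
Marker side s = 0.197 m; corners in marker frame (Z=0):
  M0 = (-0.0985, +0.0985, 0)
  M1 = (+0.0985, +0.0985, 0)
  M2 = (+0.0985, -0.0985, 0)
  M3 = (-0.0985, -0.0985, 0)
Detected image corners:
  c0 = (412.512205, 432.528474) px
  c1 = (520.997127, 415.054658) px
  c2 = (523.884621, 346.817204) px
  c3 = (408.690450, 363.431263) px
Planar DLT: solve 8×8 A·h = b for H (H[2,2]=1):
  H  [+632.04852 +143.93109 +467.29370]
  H  [-32.44942 +466.90591 +390.36910]
  H  [+0.13900 +0.30394 +1.00000]
B = K⁻¹H; ‖b₁‖=0.826086, ‖b₂‖=0.826086; λ = 2/(‖b₁‖+‖b₂‖) = 1.210528, sign → tz>0 ⇒ λ=+1.210528
r₁ = λ·B[:,0] = (+0.97412,-0.15094,+0.16826); r₂ = λ·B[:,1] = (+0.07999,+0.92641,+0.36792)
r₃ = r₁×r₂ = (-0.21141,-0.34494,+0.91451); SVD([r₁ r₂ r₃]) → R = UVᵀ:
  R  [+0.97412 +0.07999 -0.21141]
  R  [-0.15094 +0.92641 -0.34494]
  R  [+0.16826 +0.36792 +0.91451]
t = (+0.25282, +0.37136, +1.21053) m
tr R = 2.815033; θ = arccos((tr R − 1)/2) = 0.433464 rad = 24.836°
axis k = ((R−Rᵀ)₃₂, (R−Rᵀ)₁₃, (R−Rᵀ)₂₁) / (2 sinθ) = (+0.848616, -0.451970, -0.274908)
rvec = θ·k = (+0.367844, -0.195913, -0.119163)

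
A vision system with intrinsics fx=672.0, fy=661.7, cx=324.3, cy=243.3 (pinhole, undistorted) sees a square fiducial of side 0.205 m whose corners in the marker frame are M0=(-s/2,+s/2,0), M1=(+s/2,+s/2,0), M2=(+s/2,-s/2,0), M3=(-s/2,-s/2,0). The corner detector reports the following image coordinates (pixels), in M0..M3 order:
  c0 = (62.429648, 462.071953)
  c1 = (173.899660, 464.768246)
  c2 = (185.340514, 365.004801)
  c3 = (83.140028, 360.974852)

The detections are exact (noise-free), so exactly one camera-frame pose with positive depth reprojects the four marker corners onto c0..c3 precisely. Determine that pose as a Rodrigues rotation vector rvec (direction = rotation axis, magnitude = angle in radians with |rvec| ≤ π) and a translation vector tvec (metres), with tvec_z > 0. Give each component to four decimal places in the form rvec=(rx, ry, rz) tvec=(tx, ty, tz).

rvec=(-0.5748, -0.1184, 0.0282) tvec=(-0.3882, 0.3353, 1.3221)

Intrinsics K: fx=672.0, fy=661.7, cx=324.3, cy=243.3
Marker side s = 0.205 m; corners in marker frame (Z=0):
  M0 = (-0.1025, +0.1025, 0)
  M1 = (+0.1025, +0.1025, 0)
  M2 = (+0.1025, -0.1025, 0)
  M3 = (-0.1025, -0.1025, 0)
Detected image corners:
  c0 = (62.429648, 462.071953) px
  c1 = (173.899660, 464.768246) px
  c2 = (185.340514, 365.004801) px
  c3 = (83.140028, 360.974852) px
Planar DLT: solve 8×8 A·h = b for H (H[2,2]=1):
  H  [+530.10797 -130.15808 +126.97154]
  H  [+49.00196 +319.87594 +411.10089]
  H  [+0.07856 -0.41142 +1.00000]
B = K⁻¹H; ‖b₁‖=0.756389, ‖b₂‖=0.756389; λ = 2/(‖b₁‖+‖b₂‖) = 1.322071, sign → tz>0 ⇒ λ=+1.322071
r₁ = λ·B[:,0] = (+0.99280,+0.05972,+0.10386); r₂ = λ·B[:,1] = (+0.00643,+0.83911,-0.54393)
r₃ = r₁×r₂ = (-0.11963,+0.54068,+0.83268); SVD([r₁ r₂ r₃]) → R = UVᵀ:
  R  [+0.99280 +0.00643 -0.11963]
  R  [+0.05972 +0.83911 +0.54068]
  R  [+0.10386 -0.54393 +0.83268]
t = (-0.38822, +0.33526, +1.32207) m
tr R = 2.664584; θ = arccos((tr R − 1)/2) = 0.587567 rad = 33.665°
axis k = ((R−Rᵀ)₃₂, (R−Rᵀ)₁₃, (R−Rᵀ)₂₁) / (2 sinθ) = (-0.978292, -0.201577, +0.048069)
rvec = θ·k = (-0.574812, -0.118440, +0.028244)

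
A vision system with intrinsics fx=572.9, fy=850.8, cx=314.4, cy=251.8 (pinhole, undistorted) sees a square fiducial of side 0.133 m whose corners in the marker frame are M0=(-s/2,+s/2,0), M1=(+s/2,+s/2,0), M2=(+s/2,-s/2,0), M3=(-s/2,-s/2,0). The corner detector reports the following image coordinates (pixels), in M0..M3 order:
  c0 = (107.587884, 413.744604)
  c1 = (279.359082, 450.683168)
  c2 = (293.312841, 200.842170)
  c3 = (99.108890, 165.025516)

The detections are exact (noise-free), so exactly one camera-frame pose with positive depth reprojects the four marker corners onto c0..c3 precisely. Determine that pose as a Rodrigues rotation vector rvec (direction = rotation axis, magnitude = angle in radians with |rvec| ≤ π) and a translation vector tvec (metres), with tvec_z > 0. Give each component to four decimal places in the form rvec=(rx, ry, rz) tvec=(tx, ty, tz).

rvec=(0.3800, 0.0921, 0.1125) tvec=(-0.0859, 0.0303, 0.4076)

Intrinsics K: fx=572.9, fy=850.8, cx=314.4, cy=251.8
Marker side s = 0.133 m; corners in marker frame (Z=0):
  M0 = (-0.0665, +0.0665, 0)
  M1 = (+0.0665, +0.0665, 0)
  M2 = (+0.0665, -0.0665, 0)
  M3 = (-0.0665, -0.0665, 0)
Detected image corners:
  c0 = (107.587884, 413.744604) px
  c1 = (279.359082, 450.683168) px
  c2 = (293.312841, 200.842170) px
  c3 = (99.108890, 165.025516) px
Planar DLT: solve 8×8 A·h = b for H (H[2,2]=1):
  H  [+1337.96108 +159.46483 +193.73644]
  H  [+222.10655 +2156.96973 +314.98977]
  H  [-0.16798 +0.91923 +1.00000]
B = K⁻¹H; ‖b₁‖=2.453174, ‖b₂‖=2.453174; λ = 2/(‖b₁‖+‖b₂‖) = 0.407635, sign → tz>0 ⇒ λ=+0.407635
r₁ = λ·B[:,0] = (+0.98958,+0.12668,-0.06848); r₂ = λ·B[:,1] = (-0.09217,+0.92255,+0.37471)
r₃ = r₁×r₂ = (+0.11064,-0.36449,+0.92461); SVD([r₁ r₂ r₃]) → R = UVᵀ:
  R  [+0.98958 -0.09217 +0.11064]
  R  [+0.12668 +0.92255 -0.36449]
  R  [-0.06848 +0.37471 +0.92461]
t = (-0.08586, +0.03028, +0.40764) m
tr R = 2.836736; θ = arccos((tr R − 1)/2) = 0.406860 rad = 23.311°
axis k = ((R−Rᵀ)₃₂, (R−Rᵀ)₁₃, (R−Rᵀ)₂₁) / (2 sinθ) = (+0.933980, +0.226313, +0.276521)
rvec = θ·k = (+0.379999, +0.092078, +0.112505)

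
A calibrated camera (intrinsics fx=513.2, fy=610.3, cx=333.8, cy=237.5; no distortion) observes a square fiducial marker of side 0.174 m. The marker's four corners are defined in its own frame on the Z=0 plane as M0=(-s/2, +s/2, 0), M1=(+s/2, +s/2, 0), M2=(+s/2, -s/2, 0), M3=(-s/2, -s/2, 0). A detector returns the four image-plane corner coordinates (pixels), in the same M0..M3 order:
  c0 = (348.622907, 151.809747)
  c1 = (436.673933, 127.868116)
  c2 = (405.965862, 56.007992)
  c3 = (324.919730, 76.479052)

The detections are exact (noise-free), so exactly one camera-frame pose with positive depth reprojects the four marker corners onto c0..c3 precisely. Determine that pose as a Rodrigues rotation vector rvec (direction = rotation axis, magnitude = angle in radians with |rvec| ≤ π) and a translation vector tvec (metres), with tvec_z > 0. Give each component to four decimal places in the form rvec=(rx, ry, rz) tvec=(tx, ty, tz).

rvec=(-0.5601, -0.0481, -0.2661) tvec=(0.0887, -0.2254, 1.0097)

Intrinsics K: fx=513.2, fy=610.3, cx=333.8, cy=237.5
Marker side s = 0.174 m; corners in marker frame (Z=0):
  M0 = (-0.0870, +0.0870, 0)
  M1 = (+0.0870, +0.0870, 0)
  M2 = (+0.0870, -0.0870, 0)
  M3 = (-0.0870, -0.0870, 0)
Detected image corners:
  c0 = (348.622907, 151.809747) px
  c1 = (436.673933, 127.868116) px
  c2 = (405.965862, 56.007992) px
  c3 = (324.919730, 76.479052) px
Planar DLT: solve 8×8 A·h = b for H (H[2,2]=1):
  H  [+529.01082 -38.08373 +378.86482]
  H  [-115.21636 +369.94940 +101.28517]
  H  [+0.11608 -0.51350 +1.00000]
B = K⁻¹H; ‖b₁‖=0.990366, ‖b₂‖=0.990366; λ = 2/(‖b₁‖+‖b₂‖) = 1.009728, sign → tz>0 ⇒ λ=+1.009728
r₁ = λ·B[:,0] = (+0.96460,-0.23623,+0.11721); r₂ = λ·B[:,1] = (+0.26232,+0.81385,-0.51850)
r₃ = r₁×r₂ = (+0.02710,+0.53089,+0.84701); SVD([r₁ r₂ r₃]) → R = UVᵀ:
  R  [+0.96460 +0.26232 +0.02710]
  R  [-0.23623 +0.81385 +0.53089]
  R  [+0.11721 -0.51850 +0.84701]
t = (+0.08867, -0.22536, +1.00973) m
tr R = 2.625457; θ = arccos((tr R − 1)/2) = 0.621976 rad = 35.637°
axis k = ((R−Rᵀ)₃₂, (R−Rᵀ)₁₃, (R−Rᵀ)₂₁) / (2 sinθ) = (-0.900543, -0.077327, -0.427836)
rvec = θ·k = (-0.560116, -0.048096, -0.266104)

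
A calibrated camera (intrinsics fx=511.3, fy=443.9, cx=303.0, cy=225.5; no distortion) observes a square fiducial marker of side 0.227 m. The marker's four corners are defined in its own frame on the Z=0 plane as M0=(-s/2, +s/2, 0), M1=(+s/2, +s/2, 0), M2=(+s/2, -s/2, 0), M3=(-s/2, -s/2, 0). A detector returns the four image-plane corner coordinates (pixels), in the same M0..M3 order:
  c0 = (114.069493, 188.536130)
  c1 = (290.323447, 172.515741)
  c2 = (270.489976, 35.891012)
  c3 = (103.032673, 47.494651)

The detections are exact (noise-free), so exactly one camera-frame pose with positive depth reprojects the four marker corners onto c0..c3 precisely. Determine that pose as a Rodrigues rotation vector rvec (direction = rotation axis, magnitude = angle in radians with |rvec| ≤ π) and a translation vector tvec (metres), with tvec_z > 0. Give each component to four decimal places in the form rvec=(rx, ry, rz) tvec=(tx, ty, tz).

Intrinsics K: fx=511.3, fy=443.9, cx=303.0, cy=225.5
Marker side s = 0.227 m; corners in marker frame (Z=0):
  M0 = (-0.1135, +0.1135, 0)
  M1 = (+0.1135, +0.1135, 0)
  M2 = (+0.1135, -0.1135, 0)
  M3 = (-0.1135, -0.1135, 0)
Detected image corners:
  c0 = (114.069493, 188.536130) px
  c1 = (290.323447, 172.515741) px
  c2 = (270.489976, 35.891012) px
  c3 = (103.032673, 47.494651) px
Planar DLT: solve 8×8 A·h = b for H (H[2,2]=1):
  H  [+779.24443 +22.36182 +195.41007]
  H  [-47.62204 +585.25238 +109.15879]
  H  [+0.11667 -0.23597 +1.00000]
B = K⁻¹H; ‖b₁‖=1.469047, ‖b₂‖=1.469047; λ = 2/(‖b₁‖+‖b₂‖) = 0.680713, sign → tz>0 ⇒ λ=+0.680713
r₁ = λ·B[:,0] = (+0.99037,-0.11337,+0.07942); r₂ = λ·B[:,1] = (+0.12496,+0.97907,-0.16063)
r₃ = r₁×r₂ = (-0.05955,+0.16901,+0.98381); SVD([r₁ r₂ r₃]) → R = UVᵀ:
  R  [+0.99037 +0.12496 -0.05955]
  R  [-0.11337 +0.97907 +0.16901]
  R  [+0.07942 -0.16063 +0.98381]
t = (-0.14324, -0.17841, +0.68071) m
tr R = 2.953261; θ = arccos((tr R − 1)/2) = 0.216615 rad = 12.411°
axis k = ((R−Rᵀ)₃₂, (R−Rᵀ)₁₃, (R−Rᵀ)₂₁) / (2 sinθ) = (-0.766853, -0.323290, -0.554454)
rvec = θ·k = (-0.166112, -0.070030, -0.120103)

rvec=(-0.1661, -0.0700, -0.1201) tvec=(-0.1432, -0.1784, 0.6807)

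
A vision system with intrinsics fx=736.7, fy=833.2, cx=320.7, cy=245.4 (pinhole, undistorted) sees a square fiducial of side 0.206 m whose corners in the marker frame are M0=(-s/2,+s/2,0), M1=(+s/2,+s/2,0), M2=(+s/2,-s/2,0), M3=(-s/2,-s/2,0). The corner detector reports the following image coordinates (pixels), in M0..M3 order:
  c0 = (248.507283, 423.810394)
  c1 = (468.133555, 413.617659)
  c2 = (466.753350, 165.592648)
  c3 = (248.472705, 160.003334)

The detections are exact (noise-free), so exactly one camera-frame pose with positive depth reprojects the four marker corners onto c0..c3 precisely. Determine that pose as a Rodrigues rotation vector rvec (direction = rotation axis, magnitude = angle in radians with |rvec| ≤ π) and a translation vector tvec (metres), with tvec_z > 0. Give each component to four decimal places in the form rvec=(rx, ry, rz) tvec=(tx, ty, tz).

rvec=(-0.0208, -0.2024, -0.0001) tvec=(0.0371, 0.0362, 0.6719)

Intrinsics K: fx=736.7, fy=833.2, cx=320.7, cy=245.4
Marker side s = 0.206 m; corners in marker frame (Z=0):
  M0 = (-0.1030, +0.1030, 0)
  M1 = (+0.1030, +0.1030, 0)
  M2 = (+0.1030, -0.1030, 0)
  M3 = (-0.1030, -0.1030, 0)
Detected image corners:
  c0 = (248.507283, 423.810394) px
  c1 = (468.133555, 413.617659) px
  c2 = (466.753350, 165.592648) px
  c3 = (248.472705, 160.003334) px
Planar DLT: solve 8×8 A·h = b for H (H[2,2]=1):
  H  [+1169.93347 -7.49078 +361.33813]
  H  [+75.90933 +1232.17555 +290.31462]
  H  [+0.29909 -0.03080 +1.00000]
B = K⁻¹H; ‖b₁‖=1.488241, ‖b₂‖=1.488241; λ = 2/(‖b₁‖+‖b₂‖) = 0.671934, sign → tz>0 ⇒ λ=+0.671934
r₁ = λ·B[:,0] = (+0.97960,+0.00203,+0.20097); r₂ = λ·B[:,1] = (+0.00218,+0.99978,-0.02070)
r₃ = r₁×r₂ = (-0.20096,+0.02071,+0.97938); SVD([r₁ r₂ r₃]) → R = UVᵀ:
  R  [+0.97960 +0.00218 -0.20096]
  R  [+0.00203 +0.99978 +0.02071]
  R  [+0.20097 -0.02070 +0.97938]
t = (+0.03707, +0.03622, +0.67193) m
tr R = 2.958759; θ = arccos((tr R − 1)/2) = 0.203429 rad = 11.656°
axis k = ((R−Rᵀ)₃₂, (R−Rᵀ)₁₃, (R−Rᵀ)₂₁) / (2 sinθ) = (-0.102476, -0.994735, -0.000371)
rvec = θ·k = (-0.020847, -0.202358, -0.000075)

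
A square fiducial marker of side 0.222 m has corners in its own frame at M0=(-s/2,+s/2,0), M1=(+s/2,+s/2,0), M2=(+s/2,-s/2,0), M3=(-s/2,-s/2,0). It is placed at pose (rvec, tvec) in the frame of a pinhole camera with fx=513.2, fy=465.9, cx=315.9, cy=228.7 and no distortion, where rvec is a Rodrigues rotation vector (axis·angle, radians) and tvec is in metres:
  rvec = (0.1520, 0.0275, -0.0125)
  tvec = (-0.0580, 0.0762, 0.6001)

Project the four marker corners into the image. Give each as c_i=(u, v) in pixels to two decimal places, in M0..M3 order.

c0=(177.40, 369.26) c1=(361.52, 368.96) c2=(361.31, 200.86) c3=(166.64, 202.99)

Intrinsics K: fx=513.2, fy=465.9, cx=315.9, cy=228.7
Marker side s = 0.222 m; corners in marker frame (Z=0):
  M0 = (-0.1110, +0.1110, 0)
  M1 = (+0.1110, +0.1110, 0)
  M2 = (+0.1110, -0.1110, 0)
  M3 = (-0.1110, -0.1110, 0)
rvec = (0.1520, 0.0275, -0.0125), |rvec| = θ = 0.15497 rad = 8.879°
Rodrigues: sinθ=0.15435, 1−cosθ=0.01198; R = I + sinθ·[k]× + (1−cosθ)·[k]×²:
    [+0.99954 +0.01454 +0.02644]
    [-0.01036 +0.98839 -0.15156]
    [-0.02834 +0.15122 +0.98809]
t = (-0.0580, 0.0762, 0.6001) m
M0: Pc = R·M0+t = (-0.16734, +0.18706, +0.62003); u = 513.2·(-0.16734)/0.62003 + 315.9 = 177.3959, v = 465.9·(+0.18706)/0.62003 + 228.7 = 369.2611
M1: Pc = R·M1+t = (+0.05456, +0.18476, +0.61374); u = 513.2·(+0.05456)/0.61374 + 315.9 = 361.5247, v = 465.9·(+0.18476)/0.61374 + 228.7 = 368.9552
M2: Pc = R·M2+t = (+0.05134, -0.03466, +0.58017); u = 513.2·(+0.05134)/0.58017 + 315.9 = 361.3103, v = 465.9·(-0.03466)/0.58017 + 228.7 = 200.8649
M3: Pc = R·M3+t = (-0.17056, -0.03236, +0.58646); u = 513.2·(-0.17056)/0.58646 + 315.9 = 166.6436, v = 465.9·(-0.03236)/0.58646 + 228.7 = 202.9914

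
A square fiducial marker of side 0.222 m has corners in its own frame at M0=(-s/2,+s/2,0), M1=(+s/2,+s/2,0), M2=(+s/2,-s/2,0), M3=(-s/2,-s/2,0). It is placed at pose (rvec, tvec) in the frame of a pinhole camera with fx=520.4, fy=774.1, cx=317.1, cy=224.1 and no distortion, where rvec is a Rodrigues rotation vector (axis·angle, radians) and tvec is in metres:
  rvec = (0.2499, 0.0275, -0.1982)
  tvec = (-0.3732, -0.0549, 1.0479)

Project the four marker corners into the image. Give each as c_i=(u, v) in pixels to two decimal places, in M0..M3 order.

Intrinsics K: fx=520.4, fy=774.1, cx=317.1, cy=224.1
Marker side s = 0.222 m; corners in marker frame (Z=0):
  M0 = (-0.1110, +0.1110, 0)
  M1 = (+0.1110, +0.1110, 0)
  M2 = (+0.1110, -0.1110, 0)
  M3 = (-0.1110, -0.1110, 0)
rvec = (0.2499, 0.0275, -0.1982), |rvec| = θ = 0.32014 rad = 18.343°
Rodrigues: sinθ=0.31470, 1−cosθ=0.05081; R = I + sinθ·[k]× + (1−cosθ)·[k]×²:
    [+0.98015 +0.19824 +0.00248]
    [-0.19142 +0.94957 -0.24836]
    [-0.05159 +0.24295 +0.96867]
t = (-0.3732, -0.0549, 1.0479) m
M0: Pc = R·M0+t = (-0.45999, +0.07175, +1.08059); u = 520.4·(-0.45999)/1.08059 + 317.1 = 95.5737, v = 774.1·(+0.07175)/1.08059 + 224.1 = 275.4992
M1: Pc = R·M1+t = (-0.24240, +0.02925, +1.06914); u = 520.4·(-0.24240)/1.06914 + 317.1 = 199.1134, v = 774.1·(+0.02925)/1.06914 + 224.1 = 245.2808
M2: Pc = R·M2+t = (-0.28641, -0.18155, +1.01521); u = 520.4·(-0.28641)/1.01521 + 317.1 = 170.2859, v = 774.1·(-0.18155)/1.01521 + 224.1 = 85.6672
M3: Pc = R·M3+t = (-0.50400, -0.13905, +1.02666); u = 520.4·(-0.50400)/1.02666 + 317.1 = 61.6283, v = 774.1·(-0.13905)/1.02666 + 224.1 = 119.2536

c0=(95.57, 275.50) c1=(199.11, 245.28) c2=(170.29, 85.67) c3=(61.63, 119.25)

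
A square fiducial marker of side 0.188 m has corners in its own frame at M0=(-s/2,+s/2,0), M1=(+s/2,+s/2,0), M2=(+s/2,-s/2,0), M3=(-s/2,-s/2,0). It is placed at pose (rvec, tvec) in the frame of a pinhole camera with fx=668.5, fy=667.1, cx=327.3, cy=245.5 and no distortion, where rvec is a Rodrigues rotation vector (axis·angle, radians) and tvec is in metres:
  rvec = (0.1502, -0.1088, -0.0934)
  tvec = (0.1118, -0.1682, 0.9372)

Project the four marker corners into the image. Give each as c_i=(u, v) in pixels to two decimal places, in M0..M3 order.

Intrinsics K: fx=668.5, fy=667.1, cx=327.3, cy=245.5
Marker side s = 0.188 m; corners in marker frame (Z=0):
  M0 = (-0.0940, +0.0940, 0)
  M1 = (+0.0940, +0.0940, 0)
  M2 = (+0.0940, -0.0940, 0)
  M3 = (-0.0940, -0.0940, 0)
rvec = (0.1502, -0.1088, -0.0934), |rvec| = θ = 0.20766 rad = 11.898°
Rodrigues: sinθ=0.20617, 1−cosθ=0.02148; R = I + sinθ·[k]× + (1−cosθ)·[k]×²:
    [+0.98976 +0.08459 -0.11501]
    [-0.10087 +0.98441 -0.14406]
    [+0.10103 +0.15419 +0.98286]
t = (0.1118, -0.1682, 0.9372) m
M0: Pc = R·M0+t = (+0.02671, -0.06618, +0.94220); u = 668.5·(+0.02671)/0.94220 + 327.3 = 346.2541, v = 667.1·(-0.06618)/0.94220 + 245.5 = 198.6406
M1: Pc = R·M1+t = (+0.21279, -0.08515, +0.96119); u = 668.5·(+0.21279)/0.96119 + 327.3 = 475.2926, v = 667.1·(-0.08515)/0.96119 + 245.5 = 186.4050
M2: Pc = R·M2+t = (+0.19689, -0.27022, +0.93220); u = 668.5·(+0.19689)/0.93220 + 327.3 = 468.4904, v = 667.1·(-0.27022)/0.93220 + 245.5 = 52.1284
M3: Pc = R·M3+t = (+0.01081, -0.25125, +0.91321); u = 668.5·(+0.01081)/0.91321 + 327.3 = 335.2144, v = 667.1·(-0.25125)/0.91321 + 245.5 = 61.9596

c0=(346.25, 198.64) c1=(475.29, 186.40) c2=(468.49, 52.13) c3=(335.21, 61.96)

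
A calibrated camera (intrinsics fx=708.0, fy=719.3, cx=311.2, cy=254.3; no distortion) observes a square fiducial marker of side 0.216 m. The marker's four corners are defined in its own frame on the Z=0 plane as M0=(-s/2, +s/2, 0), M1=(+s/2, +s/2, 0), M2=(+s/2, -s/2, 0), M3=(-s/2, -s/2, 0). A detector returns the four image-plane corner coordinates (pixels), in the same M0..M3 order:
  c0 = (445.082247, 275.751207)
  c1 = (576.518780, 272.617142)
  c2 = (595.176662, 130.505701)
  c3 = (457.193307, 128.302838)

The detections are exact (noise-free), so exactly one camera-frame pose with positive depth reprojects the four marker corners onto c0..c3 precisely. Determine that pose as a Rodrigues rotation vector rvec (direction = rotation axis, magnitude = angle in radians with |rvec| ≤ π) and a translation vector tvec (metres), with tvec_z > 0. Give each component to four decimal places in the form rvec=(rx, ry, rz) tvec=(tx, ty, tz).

Intrinsics K: fx=708.0, fy=719.3, cx=311.2, cy=254.3
Marker side s = 0.216 m; corners in marker frame (Z=0):
  M0 = (-0.1080, +0.1080, 0)
  M1 = (+0.1080, +0.1080, 0)
  M2 = (+0.1080, -0.1080, 0)
  M3 = (-0.1080, -0.1080, 0)
Detected image corners:
  c0 = (445.082247, 275.751207) px
  c1 = (576.518780, 272.617142) px
  c2 = (595.176662, 130.505701) px
  c3 = (457.193307, 128.302838) px
Planar DLT: solve 8×8 A·h = b for H (H[2,2]=1):
  H  [+712.15014 +55.30642 +519.53672]
  H  [+32.11485 +719.40283 +203.70204]
  H  [+0.17145 +0.24458 +1.00000]
B = K⁻¹H; ‖b₁‖=0.946301, ‖b₂‖=0.946301; λ = 2/(‖b₁‖+‖b₂‖) = 1.056747, sign → tz>0 ⇒ λ=+1.056747
r₁ = λ·B[:,0] = (+0.98331,-0.01687,+0.18117); r₂ = λ·B[:,1] = (-0.03105,+0.96552,+0.25846)
r₃ = r₁×r₂ = (-0.17929,-0.25977,+0.94888); SVD([r₁ r₂ r₃]) → R = UVᵀ:
  R  [+0.98331 -0.03105 -0.17929]
  R  [-0.01687 +0.96552 -0.25977]
  R  [+0.18117 +0.25846 +0.94888]
t = (+0.31096, -0.07434, +1.05675) m
tr R = 2.897712; θ = arccos((tr R − 1)/2) = 0.321205 rad = 18.404°
axis k = ((R−Rᵀ)₃₂, (R−Rᵀ)₁₃, (R−Rᵀ)₂₁) / (2 sinθ) = (+0.820728, -0.570878, +0.022463)
rvec = θ·k = (+0.263622, -0.183369, +0.007215)

rvec=(0.2636, -0.1834, 0.0072) tvec=(0.3110, -0.0743, 1.0567)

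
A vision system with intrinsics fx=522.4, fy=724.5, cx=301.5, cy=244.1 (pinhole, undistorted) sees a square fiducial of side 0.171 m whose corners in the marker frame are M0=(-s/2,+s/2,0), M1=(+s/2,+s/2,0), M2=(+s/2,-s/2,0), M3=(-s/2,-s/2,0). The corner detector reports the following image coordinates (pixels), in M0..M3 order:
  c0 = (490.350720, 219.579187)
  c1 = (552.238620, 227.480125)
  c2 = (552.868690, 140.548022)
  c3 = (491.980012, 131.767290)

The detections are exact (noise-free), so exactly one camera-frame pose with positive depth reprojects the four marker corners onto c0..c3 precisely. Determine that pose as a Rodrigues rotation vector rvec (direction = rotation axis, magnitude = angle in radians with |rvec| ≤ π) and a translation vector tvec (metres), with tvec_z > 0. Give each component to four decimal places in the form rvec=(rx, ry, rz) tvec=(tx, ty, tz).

rvec=(-0.1269, -0.0996, 0.0791) tvec=(0.5850, -0.1235, 1.3858)

Intrinsics K: fx=522.4, fy=724.5, cx=301.5, cy=244.1
Marker side s = 0.171 m; corners in marker frame (Z=0):
  M0 = (-0.0855, +0.0855, 0)
  M1 = (+0.0855, +0.0855, 0)
  M2 = (+0.0855, -0.0855, 0)
  M3 = (-0.0855, -0.0855, 0)
Detected image corners:
  c0 = (490.350720, 219.579187) px
  c1 = (552.238620, 227.480125) px
  c2 = (552.868690, 140.548022) px
  c3 = (491.980012, 131.767290) px
Planar DLT: solve 8×8 A·h = b for H (H[2,2]=1):
  H  [+394.38253 -55.61230 +522.04212]
  H  [+61.00055 +494.03812 +179.51697]
  H  [+0.06785 -0.09394 +1.00000]
B = K⁻¹H; ‖b₁‖=0.721603, ‖b₂‖=0.721603; λ = 2/(‖b₁‖+‖b₂‖) = 1.385804, sign → tz>0 ⇒ λ=+1.385804
r₁ = λ·B[:,0] = (+0.99193,+0.08500,+0.09403); r₂ = λ·B[:,1] = (-0.07239,+0.98884,-0.13018)
r₃ = r₁×r₂ = (-0.10405,+0.12232,+0.98702); SVD([r₁ r₂ r₃]) → R = UVᵀ:
  R  [+0.99193 -0.07239 -0.10405]
  R  [+0.08500 +0.98884 +0.12232]
  R  [+0.09403 -0.13018 +0.98702]
t = (+0.58505, -0.12353, +1.38580) m
tr R = 2.967799; θ = arccos((tr R − 1)/2) = 0.179688 rad = 10.295°
axis k = ((R−Rᵀ)₃₂, (R−Rᵀ)₁₃, (R−Rᵀ)₂₁) / (2 sinθ) = (-0.706416, -0.554157, +0.440325)
rvec = θ·k = (-0.126934, -0.099575, +0.079121)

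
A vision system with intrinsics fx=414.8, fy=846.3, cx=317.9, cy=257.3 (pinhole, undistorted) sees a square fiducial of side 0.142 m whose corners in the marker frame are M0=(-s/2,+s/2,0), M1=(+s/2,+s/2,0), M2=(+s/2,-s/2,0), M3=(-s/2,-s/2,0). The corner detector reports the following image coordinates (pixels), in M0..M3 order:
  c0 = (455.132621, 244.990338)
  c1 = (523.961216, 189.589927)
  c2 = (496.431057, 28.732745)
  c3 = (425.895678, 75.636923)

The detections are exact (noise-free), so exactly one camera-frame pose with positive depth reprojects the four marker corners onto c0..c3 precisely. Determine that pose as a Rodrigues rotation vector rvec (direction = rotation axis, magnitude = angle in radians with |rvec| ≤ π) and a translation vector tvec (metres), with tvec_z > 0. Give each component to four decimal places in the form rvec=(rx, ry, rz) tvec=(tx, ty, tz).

Intrinsics K: fx=414.8, fy=846.3, cx=317.9, cy=257.3
Marker side s = 0.142 m; corners in marker frame (Z=0):
  M0 = (-0.0710, +0.0710, 0)
  M1 = (+0.0710, +0.0710, 0)
  M2 = (+0.0710, -0.0710, 0)
  M3 = (-0.0710, -0.0710, 0)
Detected image corners:
  c0 = (455.132621, 244.990338) px
  c1 = (523.961216, 189.589927) px
  c2 = (496.431057, 28.732745) px
  c3 = (425.895678, 75.636923) px
Planar DLT: solve 8×8 A·h = b for H (H[2,2]=1):
  H  [+666.22660 +210.22807 +476.29078]
  H  [-310.52454 +1164.90569 +134.19647]
  H  [+0.36924 +0.02209 +1.00000]
B = K⁻¹H; ‖b₁‖=1.454888, ‖b₂‖=1.454888; λ = 2/(‖b₁‖+‖b₂‖) = 0.687338, sign → tz>0 ⇒ λ=+0.687338
r₁ = λ·B[:,0] = (+0.90946,-0.32936,+0.25379); r₂ = λ·B[:,1] = (+0.33672,+0.94148,+0.01518)
r₃ = r₁×r₂ = (-0.24394,+0.07165,+0.96714); SVD([r₁ r₂ r₃]) → R = UVᵀ:
  R  [+0.90946 +0.33672 -0.24394]
  R  [-0.32936 +0.94148 +0.07165]
  R  [+0.25379 +0.01518 +0.96714]
t = (+0.26246, -0.09998, +0.68734) m
tr R = 2.818082; θ = arccos((tr R − 1)/2) = 0.429820 rad = 24.627°
axis k = ((R−Rᵀ)₃₂, (R−Rᵀ)₁₃, (R−Rᵀ)₂₁) / (2 sinθ) = (-0.067747, -0.597217, -0.799213)
rvec = θ·k = (-0.029119, -0.256696, -0.343518)

rvec=(-0.0291, -0.2567, -0.3435) tvec=(0.2625, -0.1000, 0.6873)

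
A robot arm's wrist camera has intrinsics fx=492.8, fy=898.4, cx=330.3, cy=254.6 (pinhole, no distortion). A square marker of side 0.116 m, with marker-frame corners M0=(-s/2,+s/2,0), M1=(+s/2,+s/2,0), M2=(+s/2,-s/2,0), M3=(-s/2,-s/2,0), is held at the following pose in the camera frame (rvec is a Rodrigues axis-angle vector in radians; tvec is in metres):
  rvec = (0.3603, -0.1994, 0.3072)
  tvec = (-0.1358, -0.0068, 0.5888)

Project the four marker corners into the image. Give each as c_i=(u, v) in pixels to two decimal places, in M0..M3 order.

Intrinsics K: fx=492.8, fy=898.4, cx=330.3, cy=254.6
Marker side s = 0.116 m; corners in marker frame (Z=0):
  M0 = (-0.0580, +0.0580, 0)
  M1 = (+0.0580, +0.0580, 0)
  M2 = (+0.0580, -0.0580, 0)
  M3 = (-0.0580, -0.0580, 0)
rvec = (0.3603, -0.1994, 0.3072), |rvec| = θ = 0.51376 rad = 29.436°
Rodrigues: sinθ=0.49145, 1−cosθ=0.12910; R = I + sinθ·[k]× + (1−cosθ)·[k]×²:
    [+0.93440 -0.32900 -0.13661]
    [+0.25872 +0.89035 -0.37462]
    [+0.24488 +0.31470 +0.91706]
t = (-0.1358, -0.0068, 0.5888) m
M0: Pc = R·M0+t = (-0.20908, +0.02983, +0.59285); u = 492.8·(-0.20908)/0.59285 + 330.3 = 156.5068, v = 898.4·(+0.02983)/0.59285 + 254.6 = 299.8107
M1: Pc = R·M1+t = (-0.10069, +0.05985, +0.62126); u = 492.8·(-0.10069)/0.62126 + 330.3 = 250.4317, v = 898.4·(+0.05985)/0.62126 + 254.6 = 341.1440
M2: Pc = R·M2+t = (-0.06252, -0.04343, +0.58475); u = 492.8·(-0.06252)/0.58475 + 330.3 = 277.6086, v = 898.4·(-0.04343)/0.58475 + 254.6 = 187.8684
M3: Pc = R·M3+t = (-0.17091, -0.07345, +0.55634); u = 492.8·(-0.17091)/0.55634 + 330.3 = 178.9085, v = 898.4·(-0.07345)/0.55634 + 254.6 = 135.9969

c0=(156.51, 299.81) c1=(250.43, 341.14) c2=(277.61, 187.87) c3=(178.91, 136.00)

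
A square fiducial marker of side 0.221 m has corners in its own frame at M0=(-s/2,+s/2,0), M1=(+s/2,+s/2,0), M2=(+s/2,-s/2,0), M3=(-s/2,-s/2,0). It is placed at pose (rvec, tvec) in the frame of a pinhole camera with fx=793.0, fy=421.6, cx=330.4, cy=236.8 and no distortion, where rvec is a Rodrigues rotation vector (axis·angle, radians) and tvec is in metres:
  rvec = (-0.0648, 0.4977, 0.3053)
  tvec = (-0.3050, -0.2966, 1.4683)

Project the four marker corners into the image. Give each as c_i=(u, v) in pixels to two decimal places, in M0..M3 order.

Intrinsics K: fx=793.0, fy=421.6, cx=330.4, cy=236.8
Marker side s = 0.221 m; corners in marker frame (Z=0):
  M0 = (-0.1105, +0.1105, 0)
  M1 = (+0.1105, +0.1105, 0)
  M2 = (+0.1105, -0.1105, 0)
  M3 = (-0.1105, -0.1105, 0)
rvec = (-0.0648, 0.4977, 0.3053), |rvec| = θ = 0.58746 rad = 33.659°
Rodrigues: sinθ=0.55425, 1−cosθ=0.16765; R = I + sinθ·[k]× + (1−cosθ)·[k]×²:
    [+0.83439 -0.30371 +0.45995]
    [+0.27237 +0.95268 +0.13495]
    [-0.47917 +0.01268 +0.87763]
t = (-0.3050, -0.2966, 1.4683) m
M0: Pc = R·M0+t = (-0.43076, -0.22143, +1.52265); u = 793.0·(-0.43076)/1.52265 + 330.4 = 106.0592, v = 421.6·(-0.22143)/1.52265 + 236.8 = 175.4903
M1: Pc = R·M1+t = (-0.24636, -0.16123, +1.41675); u = 793.0·(-0.24636)/1.41675 + 330.4 = 192.5049, v = 421.6·(-0.16123)/1.41675 + 236.8 = 188.8204
M2: Pc = R·M2+t = (-0.17924, -0.37177, +1.41395); u = 793.0·(-0.17924)/1.41395 + 330.4 = 229.8749, v = 421.6·(-0.37177)/1.41395 + 236.8 = 125.9475
M3: Pc = R·M3+t = (-0.36364, -0.43197, +1.51985); u = 793.0·(-0.36364)/1.51985 + 330.4 = 140.6660, v = 421.6·(-0.43197)/1.51985 + 236.8 = 116.9736

c0=(106.06, 175.49) c1=(192.50, 188.82) c2=(229.87, 125.95) c3=(140.67, 116.97)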